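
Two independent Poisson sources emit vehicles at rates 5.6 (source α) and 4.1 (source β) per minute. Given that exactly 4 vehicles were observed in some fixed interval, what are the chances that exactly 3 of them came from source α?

Given the total, each event is independently from source α with probability p = λ_α/(λ_α+λ_β) = 5.6/9.7 ≈ 0.5773.
So K ~ Binomial(4, 5.6/9.7): P(K = 3) = C(4,3) · (5.6/9.7)^3 · (4.1/9.7)^1 ≈ 0.3253.

0.3253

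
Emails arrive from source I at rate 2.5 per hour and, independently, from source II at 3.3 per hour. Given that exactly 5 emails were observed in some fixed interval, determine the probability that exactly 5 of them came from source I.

0.0149

Given the total, each event is independently from source I with probability p = λ_I/(λ_I+λ_II) = 2.5/5.8 ≈ 0.4310.
So K ~ Binomial(5, 2.5/5.8): P(K = 5) = C(5,5) · (2.5/5.8)^5 · (3.3/5.8)^0 ≈ 0.0149.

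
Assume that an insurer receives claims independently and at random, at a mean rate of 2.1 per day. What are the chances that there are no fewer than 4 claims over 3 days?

Over the interval, μ = 2.1 × 3 = 6.3 (3 days).
P(N ≥ 4) = 1 − P(N ≤ 3) = 1 − Σ_{j=0}^{3} e^(−μ) μ^j/j! ≈ 0.8736.

0.8736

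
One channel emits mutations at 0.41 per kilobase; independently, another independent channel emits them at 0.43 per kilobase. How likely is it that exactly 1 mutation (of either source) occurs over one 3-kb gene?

0.2028

Independent Poisson processes superpose: combined rate λ = 0.41 + 0.43 = 0.84 per kilobase.
Over the interval, μ = 0.84 × 3 = 2.52 (a 3-kb gene = 3 kilobases).
P(N = 1) = e^(−2.52) · 2.52^1/1! ≈ 0.2028.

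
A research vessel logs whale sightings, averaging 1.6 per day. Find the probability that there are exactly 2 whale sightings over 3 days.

Over the interval, μ = 1.6 × 3 = 4.8 (3 days).
P(N = 2) = e^(−μ) μ^2/2! = e^(−4.8) · 4.8^2/2 ≈ 0.0948.

0.0948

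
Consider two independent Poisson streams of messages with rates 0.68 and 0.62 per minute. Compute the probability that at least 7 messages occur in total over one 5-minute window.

0.4735

Independent Poisson processes superpose: combined rate λ = 0.68 + 0.62 = 1.3 per minute.
Over the interval, μ = 1.3 × 5 = 6.5 (a 5-minute window = 5 minutes).
P(N ≥ 7) = 1 − P(N ≤ 6) ≈ 0.4735.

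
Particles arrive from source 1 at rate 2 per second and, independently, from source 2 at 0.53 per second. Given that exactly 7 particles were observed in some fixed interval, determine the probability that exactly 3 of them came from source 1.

Given the total, each event is independently from source 1 with probability p = λ_1/(λ_1+λ_2) = 2/2.53 ≈ 0.7905.
So K ~ Binomial(7, 2/2.53): P(K = 3) = C(7,3) · (2/2.53)^3 · (0.53/2.53)^4 ≈ 0.0333.

0.0333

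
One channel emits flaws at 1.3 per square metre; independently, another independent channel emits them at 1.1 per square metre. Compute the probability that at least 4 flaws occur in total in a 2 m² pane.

Independent Poisson processes superpose: combined rate λ = 1.3 + 1.1 = 2.4 per square metre.
Over the interval, μ = 2.4 × 2 = 4.8 (a 2 m² pane = 2 square metres).
P(N ≥ 4) = 1 − P(N ≤ 3) ≈ 0.7058.

0.7058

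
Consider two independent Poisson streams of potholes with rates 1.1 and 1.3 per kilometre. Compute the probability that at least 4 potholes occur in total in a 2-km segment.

0.7058

Independent Poisson processes superpose: combined rate λ = 1.1 + 1.3 = 2.4 per kilometre.
Over the interval, μ = 2.4 × 2 = 4.8 (a 2-km segment = 2 kilometres).
P(N ≥ 4) = 1 − P(N ≤ 3) ≈ 0.7058.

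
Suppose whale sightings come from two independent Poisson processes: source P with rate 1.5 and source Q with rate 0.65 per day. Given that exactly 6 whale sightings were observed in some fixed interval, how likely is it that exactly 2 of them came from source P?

Given the total, each event is independently from source P with probability p = λ_P/(λ_P+λ_Q) = 1.5/2.15 ≈ 0.6977.
So K ~ Binomial(6, 1.5/2.15): P(K = 2) = C(6,2) · (1.5/2.15)^2 · (0.65/2.15)^4 ≈ 0.0610.

0.0610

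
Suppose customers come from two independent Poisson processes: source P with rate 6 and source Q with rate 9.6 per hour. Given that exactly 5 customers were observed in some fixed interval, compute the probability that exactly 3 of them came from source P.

0.2155

Given the total, each event is independently from source P with probability p = λ_P/(λ_P+λ_Q) = 6/15.6 ≈ 0.3846.
So K ~ Binomial(5, 6/15.6): P(K = 3) = C(5,3) · (6/15.6)^3 · (9.6/15.6)^2 ≈ 0.2155.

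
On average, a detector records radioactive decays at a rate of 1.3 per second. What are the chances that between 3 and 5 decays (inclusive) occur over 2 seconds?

Over the interval, μ = 1.3 × 2 = 2.6 (2 seconds).
P(3 ≤ N ≤ 5) = Σ_{j=3}^{5} e^(−2.6) · 2.6^j/j! ≈ 0.4325.

0.4325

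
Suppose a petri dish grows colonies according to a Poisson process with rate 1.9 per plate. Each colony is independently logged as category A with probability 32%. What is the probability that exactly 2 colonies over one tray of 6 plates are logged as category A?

Thinning: the colonies that are logged as category A themselves form a Poisson process with rate 0.32 × 1.9 = 0.608 per plate.
Over the interval, μ = 0.608 × 6 = 3.648 (a tray of 6 plates = 6 plates).
P(N = 2) = e^(−3.648) · 3.648^2/2! ≈ 0.1733.

0.1733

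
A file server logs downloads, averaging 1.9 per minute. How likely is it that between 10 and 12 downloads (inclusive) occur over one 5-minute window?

Over the interval, μ = 1.9 × 5 = 9.5 (a 5-minute window = 5 minutes).
P(10 ≤ N ≤ 12) = Σ_{j=10}^{12} e^(−9.5) · 9.5^j/j! ≈ 0.3146.

0.3146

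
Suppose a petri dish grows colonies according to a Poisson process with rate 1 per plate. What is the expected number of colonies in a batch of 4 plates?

4

E[N] = λt = 1 × 4 = 4 (a batch of 4 plates = 4 plates).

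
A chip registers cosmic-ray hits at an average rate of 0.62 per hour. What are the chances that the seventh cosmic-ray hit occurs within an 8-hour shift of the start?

Over the interval, μ = 0.62 × 8 = 4.96 (an 8-hour shift = 8 hours).
The seventh arrival falls in the interval iff at least 7 events occur there: P(S_7 ≤ t) = P(N ≥ 7) = 1 − P(N ≤ 6) ≈ 0.2320.

0.2320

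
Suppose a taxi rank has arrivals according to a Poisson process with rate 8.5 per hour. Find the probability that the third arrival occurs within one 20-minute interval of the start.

0.5385

Over the interval, μ = 8.5 × 1/3 ≈ 2.83333 (a 20-minute interval = 1/3 hours).
The third arrival falls in the interval iff at least 3 events occur there: P(S_3 ≤ t) = P(N ≥ 3) = 1 − P(N ≤ 2) ≈ 0.5385.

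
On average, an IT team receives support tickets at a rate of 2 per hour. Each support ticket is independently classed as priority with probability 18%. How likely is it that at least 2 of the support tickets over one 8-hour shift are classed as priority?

Thinning: the support tickets that are classed as priority themselves form a Poisson process with rate 0.18 × 2 = 0.36 per hour.
Over the interval, μ = 0.36 × 8 = 2.88 (an 8-hour shift = 8 hours).
P(N ≥ 2) = 1 − P(N ≤ 1) ≈ 0.7822.

0.7822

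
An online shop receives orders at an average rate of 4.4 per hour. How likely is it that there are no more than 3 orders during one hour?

0.3594

With mean μ = 4.4 per hour,
P(N ≤ 3) = Σ_{j=0}^{3} e^(−μ) μ^j/j! ≈ 0.3594.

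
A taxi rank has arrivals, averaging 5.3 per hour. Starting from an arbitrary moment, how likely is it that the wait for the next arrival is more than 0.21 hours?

0.3286

The wait for the next event is exponential with rate λ = 5.3 per hour.
P(T > 0.21) = e^(−λt) = e^(−5.3 × 0.21) = e^(−1.113) ≈ 0.3286.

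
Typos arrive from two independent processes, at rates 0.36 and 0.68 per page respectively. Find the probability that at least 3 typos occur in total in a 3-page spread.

0.6032

Independent Poisson processes superpose: combined rate λ = 0.36 + 0.68 = 1.04 per page.
Over the interval, μ = 1.04 × 3 = 3.12 (a 3-page spread = 3 pages).
P(N ≥ 3) = 1 − P(N ≤ 2) ≈ 0.6032.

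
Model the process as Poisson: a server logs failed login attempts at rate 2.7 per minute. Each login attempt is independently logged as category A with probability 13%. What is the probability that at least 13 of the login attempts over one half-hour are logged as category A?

Thinning: the login attempts that are logged as category A themselves form a Poisson process with rate 0.13 × 2.7 = 0.351 per minute.
Over the interval, μ = 0.351 × 30 = 10.53 (a half-hour = 30 minutes).
P(N ≥ 13) = 1 − P(N ≤ 12) ≈ 0.2611.

0.2611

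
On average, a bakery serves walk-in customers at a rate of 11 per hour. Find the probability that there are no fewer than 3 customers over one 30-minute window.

Over the interval, μ = 11 × 0.5 = 5.5 (a 30-minute window = 0.5 hours).
P(N ≥ 3) = 1 − P(N ≤ 2) = 1 − Σ_{j=0}^{2} e^(−μ) μ^j/j! ≈ 0.9116.

0.9116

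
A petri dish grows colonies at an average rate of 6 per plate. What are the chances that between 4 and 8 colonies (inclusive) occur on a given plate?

0.6960

With mean μ = 6 per plate,
P(4 ≤ N ≤ 8) = Σ_{j=4}^{8} e^(−6) · 6^j/j! ≈ 0.6960.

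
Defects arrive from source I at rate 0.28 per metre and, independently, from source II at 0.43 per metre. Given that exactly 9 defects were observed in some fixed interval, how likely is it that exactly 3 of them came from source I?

Given the total, each event is independently from source I with probability p = λ_I/(λ_I+λ_II) = 0.28/0.71 ≈ 0.3944.
So K ~ Binomial(9, 0.28/0.71): P(K = 3) = C(9,3) · (0.28/0.71)^3 · (0.43/0.71)^6 ≈ 0.2542.

0.2542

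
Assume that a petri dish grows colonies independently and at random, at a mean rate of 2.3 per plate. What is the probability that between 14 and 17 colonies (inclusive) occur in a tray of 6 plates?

0.3554

Over the interval, μ = 2.3 × 6 = 13.8 (a tray of 6 plates = 6 plates).
P(14 ≤ N ≤ 17) = Σ_{j=14}^{17} e^(−13.8) · 13.8^j/j! ≈ 0.3554.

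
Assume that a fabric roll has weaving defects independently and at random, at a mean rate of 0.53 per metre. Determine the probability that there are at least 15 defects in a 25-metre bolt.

0.3506

Over the interval, μ = 0.53 × 25 = 13.25 (a 25-metre bolt = 25 metres).
P(N ≥ 15) = 1 − P(N ≤ 14) = 1 − Σ_{j=0}^{14} e^(−μ) μ^j/j! ≈ 0.3506.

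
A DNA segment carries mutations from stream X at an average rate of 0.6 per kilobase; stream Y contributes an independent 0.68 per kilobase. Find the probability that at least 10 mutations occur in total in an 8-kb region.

0.5717

Independent Poisson processes superpose: combined rate λ = 0.6 + 0.68 = 1.28 per kilobase.
Over the interval, μ = 1.28 × 8 = 10.24 (an 8-kb region = 8 kilobases).
P(N ≥ 10) = 1 − P(N ≤ 9) ≈ 0.5717.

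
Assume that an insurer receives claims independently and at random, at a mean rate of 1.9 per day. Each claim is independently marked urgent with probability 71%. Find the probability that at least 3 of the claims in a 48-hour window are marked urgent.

0.5059

Thinning: the claims that are marked urgent themselves form a Poisson process with rate 0.71 × 1.9 = 1.349 per day.
Over the interval, μ = 1.349 × 2 = 2.698 (a 48-hour window = 2 days).
P(N ≥ 3) = 1 − P(N ≤ 2) ≈ 0.5059.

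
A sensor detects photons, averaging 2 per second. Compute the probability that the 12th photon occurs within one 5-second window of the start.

0.3032

Over the interval, μ = 2 × 5 = 10 (a 5-second window = 5 seconds).
The 12th arrival falls in the interval iff at least 12 events occur there: P(S_12 ≤ t) = P(N ≥ 12) = 1 − P(N ≤ 11) ≈ 0.3032.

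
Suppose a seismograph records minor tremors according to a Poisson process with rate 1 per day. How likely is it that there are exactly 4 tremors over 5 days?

0.1755

Over the interval, μ = 1 × 5 = 5 (5 days).
P(N = 4) = e^(−μ) μ^4/4! = e^(−5) · 5^4/24 ≈ 0.1755.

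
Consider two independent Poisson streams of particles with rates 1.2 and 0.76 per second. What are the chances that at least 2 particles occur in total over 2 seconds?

0.9024

Independent Poisson processes superpose: combined rate λ = 1.2 + 0.76 = 1.96 per second.
Over the interval, μ = 1.96 × 2 = 3.92 (2 seconds).
P(N ≥ 2) = 1 − P(N ≤ 1) ≈ 0.9024.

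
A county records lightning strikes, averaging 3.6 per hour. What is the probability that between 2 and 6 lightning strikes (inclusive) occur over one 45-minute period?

Over the interval, μ = 3.6 × 0.75 = 2.7 (a 45-minute period = 0.75 hours).
P(2 ≤ N ≤ 6) = Σ_{j=2}^{6} e^(−2.7) · 2.7^j/j! ≈ 0.7308.

0.7308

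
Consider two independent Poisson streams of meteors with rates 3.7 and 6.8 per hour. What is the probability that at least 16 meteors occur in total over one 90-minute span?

0.5083

Independent Poisson processes superpose: combined rate λ = 3.7 + 6.8 = 10.5 per hour.
Over the interval, μ = 10.5 × 1.5 = 15.75 (a 90-minute span = 1.5 hours).
P(N ≥ 16) = 1 − P(N ≤ 15) ≈ 0.5083.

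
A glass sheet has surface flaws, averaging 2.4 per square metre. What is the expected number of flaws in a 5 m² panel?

E[N] = λt = 2.4 × 5 = 12 (a 5 m² panel = 5 square metres).

12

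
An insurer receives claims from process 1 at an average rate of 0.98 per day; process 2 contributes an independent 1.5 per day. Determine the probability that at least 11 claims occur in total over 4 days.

0.4070

Independent Poisson processes superpose: combined rate λ = 0.98 + 1.5 = 2.48 per day.
Over the interval, μ = 2.48 × 4 = 9.92 (4 days).
P(N ≥ 11) = 1 − P(N ≤ 10) ≈ 0.4070.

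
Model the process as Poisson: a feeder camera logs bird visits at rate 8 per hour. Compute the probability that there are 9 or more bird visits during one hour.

With mean μ = 8 per hour,
P(N ≥ 9) = 1 − P(N ≤ 8) = 1 − Σ_{j=0}^{8} e^(−μ) μ^j/j! ≈ 0.4075.

0.4075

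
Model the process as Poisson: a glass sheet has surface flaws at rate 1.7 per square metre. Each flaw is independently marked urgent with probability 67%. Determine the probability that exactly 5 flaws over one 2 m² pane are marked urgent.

0.0524

Thinning: the flaws that are marked urgent themselves form a Poisson process with rate 0.67 × 1.7 = 1.139 per square metre.
Over the interval, μ = 1.139 × 2 = 2.278 (a 2 m² pane = 2 square metres).
P(N = 5) = e^(−2.278) · 2.278^5/5! ≈ 0.0524.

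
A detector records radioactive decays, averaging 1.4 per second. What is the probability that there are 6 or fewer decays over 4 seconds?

Over the interval, μ = 1.4 × 4 = 5.6 (4 seconds).
P(N ≤ 6) = Σ_{j=0}^{6} e^(−μ) μ^j/j! ≈ 0.6703.

0.6703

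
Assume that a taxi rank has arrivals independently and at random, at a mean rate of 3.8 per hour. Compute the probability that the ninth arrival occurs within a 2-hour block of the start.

Over the interval, μ = 3.8 × 2 = 7.6 (a 2-hour block = 2 hours).
The ninth arrival falls in the interval iff at least 9 events occur there: P(S_9 ≤ t) = P(N ≥ 9) = 1 − P(N ≤ 8) ≈ 0.3518.

0.3518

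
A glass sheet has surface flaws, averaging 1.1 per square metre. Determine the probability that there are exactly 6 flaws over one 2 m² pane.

0.0174

Over the interval, μ = 1.1 × 2 = 2.2 (a 2 m² pane = 2 square metres).
P(N = 6) = e^(−μ) μ^6/6! = e^(−2.2) · 2.2^6/720 ≈ 0.0174.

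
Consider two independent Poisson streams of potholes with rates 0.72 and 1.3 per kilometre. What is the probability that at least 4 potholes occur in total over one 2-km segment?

0.5743

Independent Poisson processes superpose: combined rate λ = 0.72 + 1.3 = 2.02 per kilometre.
Over the interval, μ = 2.02 × 2 = 4.04 (a 2-km segment = 2 kilometres).
P(N ≥ 4) = 1 − P(N ≤ 3) ≈ 0.5743.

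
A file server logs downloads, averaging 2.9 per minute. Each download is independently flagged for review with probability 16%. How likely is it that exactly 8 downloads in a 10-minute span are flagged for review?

0.0515

Thinning: the downloads that are flagged for review themselves form a Poisson process with rate 0.16 × 2.9 = 0.464 per minute.
Over the interval, μ = 0.464 × 10 = 4.64 (a 10-minute span = 10 minutes).
P(N = 8) = e^(−4.64) · 4.64^8/8! ≈ 0.0515.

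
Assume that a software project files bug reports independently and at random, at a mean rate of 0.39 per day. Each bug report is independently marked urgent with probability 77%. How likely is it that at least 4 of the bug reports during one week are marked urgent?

Thinning: the bug reports that are marked urgent themselves form a Poisson process with rate 0.77 × 0.39 = 0.3003 per day.
Over the interval, μ = 0.3003 × 7 = 2.1021 (a week = 7 days).
P(N ≥ 4) = 1 − P(N ≤ 3) ≈ 0.1618.

0.1618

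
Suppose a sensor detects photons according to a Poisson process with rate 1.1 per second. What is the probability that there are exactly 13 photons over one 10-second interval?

Over the interval, μ = 1.1 × 10 = 11 (a 10-second interval = 10 seconds).
P(N = 13) = e^(−μ) μ^13/13! = e^(−11) · 11^13/6227020800 ≈ 0.0926.

0.0926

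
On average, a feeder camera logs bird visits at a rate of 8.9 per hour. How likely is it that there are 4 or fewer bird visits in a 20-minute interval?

0.8208

Over the interval, μ = 8.9 × 1/3 ≈ 2.96667 (a 20-minute interval = 1/3 hours).
P(N ≤ 4) = Σ_{j=0}^{4} e^(−μ) μ^j/j! ≈ 0.8208.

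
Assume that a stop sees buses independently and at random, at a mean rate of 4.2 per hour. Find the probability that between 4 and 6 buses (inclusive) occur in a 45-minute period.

0.3447

Over the interval, μ = 4.2 × 0.75 = 3.15 (a 45-minute period = 0.75 hours).
P(4 ≤ N ≤ 6) = Σ_{j=4}^{6} e^(−3.15) · 3.15^j/j! ≈ 0.3447.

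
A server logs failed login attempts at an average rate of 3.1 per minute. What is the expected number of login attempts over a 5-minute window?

E[N] = λt = 3.1 × 5 = 15.5 (a 5-minute window = 5 minutes).

15.5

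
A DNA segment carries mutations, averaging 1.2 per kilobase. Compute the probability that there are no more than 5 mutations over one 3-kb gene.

0.8441

Over the interval, μ = 1.2 × 3 = 3.6 (a 3-kb gene = 3 kilobases).
P(N ≤ 5) = Σ_{j=0}^{5} e^(−μ) μ^j/j! ≈ 0.8441.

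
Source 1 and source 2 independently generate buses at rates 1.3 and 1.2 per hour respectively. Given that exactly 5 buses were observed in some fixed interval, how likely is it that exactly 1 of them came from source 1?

0.1380

Given the total, each event is independently from source 1 with probability p = λ_1/(λ_1+λ_2) = 1.3/2.5 = 0.5200.
So K ~ Binomial(5, 1.3/2.5): P(K = 1) = C(5,1) · (1.3/2.5)^1 · (1.2/2.5)^4 ≈ 0.1380.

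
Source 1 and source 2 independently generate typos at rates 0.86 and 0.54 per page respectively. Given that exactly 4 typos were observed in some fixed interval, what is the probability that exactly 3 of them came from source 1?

Given the total, each event is independently from source 1 with probability p = λ_1/(λ_1+λ_2) = 0.86/1.4 ≈ 0.6143.
So K ~ Binomial(4, 0.86/1.4): P(K = 3) = C(4,3) · (0.86/1.4)^3 · (0.54/1.4)^1 ≈ 0.3576.

0.3576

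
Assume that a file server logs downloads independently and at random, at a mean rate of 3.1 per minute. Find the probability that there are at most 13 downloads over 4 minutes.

Over the interval, μ = 3.1 × 4 = 12.4 (4 minutes).
P(N ≤ 13) = Σ_{j=0}^{13} e^(−μ) μ^j/j! ≈ 0.6387.

0.6387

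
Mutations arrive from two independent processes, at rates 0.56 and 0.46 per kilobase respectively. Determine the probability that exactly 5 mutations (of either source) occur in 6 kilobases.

Independent Poisson processes superpose: combined rate λ = 0.56 + 0.46 = 1.02 per kilobase.
Over the interval, μ = 1.02 × 6 = 6.12 (6 kilobases).
P(N = 5) = e^(−6.12) · 6.12^5/5! ≈ 0.1573.

0.1573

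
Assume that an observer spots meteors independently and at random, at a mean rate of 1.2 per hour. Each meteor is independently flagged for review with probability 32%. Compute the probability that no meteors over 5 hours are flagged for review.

0.1466

Thinning: the meteors that are flagged for review themselves form a Poisson process with rate 0.32 × 1.2 = 0.384 per hour.
Over the interval, μ = 0.384 × 5 = 1.92 (5 hours).
P(N = 0) = e^(−1.92) · 1.92^0/0! ≈ 0.1466.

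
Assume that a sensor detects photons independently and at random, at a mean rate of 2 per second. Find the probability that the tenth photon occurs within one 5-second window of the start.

0.5421

Over the interval, μ = 2 × 5 = 10 (a 5-second window = 5 seconds).
The tenth arrival falls in the interval iff at least 10 events occur there: P(S_10 ≤ t) = P(N ≥ 10) = 1 − P(N ≤ 9) ≈ 0.5421.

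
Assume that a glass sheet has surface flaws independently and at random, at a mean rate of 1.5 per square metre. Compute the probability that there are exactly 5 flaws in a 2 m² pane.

Over the interval, μ = 1.5 × 2 = 3 (a 2 m² pane = 2 square metres).
P(N = 5) = e^(−μ) μ^5/5! = e^(−3) · 3^5/120 ≈ 0.1008.

0.1008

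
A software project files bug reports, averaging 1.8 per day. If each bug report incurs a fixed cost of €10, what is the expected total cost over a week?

€126

E[N] = 1.8 × 7 = 12.6 (a week = 7 days); E[cost] = 12.6 × €10 = €126.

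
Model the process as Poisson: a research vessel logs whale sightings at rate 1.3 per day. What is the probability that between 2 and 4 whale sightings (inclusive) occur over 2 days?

0.6100

Over the interval, μ = 1.3 × 2 = 2.6 (2 days).
P(2 ≤ N ≤ 4) = Σ_{j=2}^{4} e^(−2.6) · 2.6^j/j! ≈ 0.6100.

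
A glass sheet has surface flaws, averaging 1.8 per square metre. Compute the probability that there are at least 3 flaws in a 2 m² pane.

0.6973

Over the interval, μ = 1.8 × 2 = 3.6 (a 2 m² pane = 2 square metres).
P(N ≥ 3) = 1 − P(N ≤ 2) = 1 − Σ_{j=0}^{2} e^(−μ) μ^j/j! ≈ 0.6973.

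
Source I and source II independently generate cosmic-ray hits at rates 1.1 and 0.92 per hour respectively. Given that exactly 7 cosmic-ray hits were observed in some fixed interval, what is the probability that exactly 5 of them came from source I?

Given the total, each event is independently from source I with probability p = λ_I/(λ_I+λ_II) = 1.1/2.02 ≈ 0.5446.
So K ~ Binomial(7, 1.1/2.02): P(K = 5) = C(7,5) · (1.1/2.02)^5 · (0.92/2.02)^2 ≈ 0.2086.

0.2086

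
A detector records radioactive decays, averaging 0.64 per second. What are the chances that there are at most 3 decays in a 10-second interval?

Over the interval, μ = 0.64 × 10 = 6.4 (a 10-second interval = 10 seconds).
P(N ≤ 3) = Σ_{j=0}^{3} e^(−μ) μ^j/j! ≈ 0.1189.

0.1189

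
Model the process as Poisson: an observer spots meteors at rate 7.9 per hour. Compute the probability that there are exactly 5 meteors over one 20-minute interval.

Over the interval, μ = 7.9 × 1/3 ≈ 2.63333 (a 20-minute interval = 1/3 hours).
P(N = 5) = e^(−μ) μ^5/5! = e^(−2.63333) · 2.63333^5/120 ≈ 0.0758.

0.0758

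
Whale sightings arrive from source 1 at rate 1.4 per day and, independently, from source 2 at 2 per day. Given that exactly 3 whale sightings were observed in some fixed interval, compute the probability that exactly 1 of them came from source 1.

Given the total, each event is independently from source 1 with probability p = λ_1/(λ_1+λ_2) = 1.4/3.4 ≈ 0.4118.
So K ~ Binomial(3, 1.4/3.4): P(K = 1) = C(3,1) · (1.4/3.4)^1 · (2/3.4)^2 ≈ 0.4274.

0.4274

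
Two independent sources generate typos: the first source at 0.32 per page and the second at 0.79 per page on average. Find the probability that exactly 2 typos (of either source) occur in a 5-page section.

0.0599

Independent Poisson processes superpose: combined rate λ = 0.32 + 0.79 = 1.11 per page.
Over the interval, μ = 1.11 × 5 = 5.55 (a 5-page section = 5 pages).
P(N = 2) = e^(−5.55) · 5.55^2/2! ≈ 0.0599.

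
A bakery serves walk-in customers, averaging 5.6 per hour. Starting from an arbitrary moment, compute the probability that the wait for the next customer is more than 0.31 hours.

0.1762

The wait for the next event is exponential with rate λ = 5.6 per hour.
P(T > 0.31) = e^(−λt) = e^(−5.6 × 0.31) = e^(−1.736) ≈ 0.1762.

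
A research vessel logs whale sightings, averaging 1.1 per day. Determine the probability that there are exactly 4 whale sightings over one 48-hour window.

0.1082

Over the interval, μ = 1.1 × 2 = 2.2 (a 48-hour window = 2 days).
P(N = 4) = e^(−μ) μ^4/4! = e^(−2.2) · 2.2^4/24 ≈ 0.1082.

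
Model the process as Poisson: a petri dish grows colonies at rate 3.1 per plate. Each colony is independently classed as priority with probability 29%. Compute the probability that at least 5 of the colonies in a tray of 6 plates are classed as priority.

0.6257

Thinning: the colonies that are classed as priority themselves form a Poisson process with rate 0.29 × 3.1 = 0.899 per plate.
Over the interval, μ = 0.899 × 6 = 5.394 (a tray of 6 plates = 6 plates).
P(N ≥ 5) = 1 − P(N ≤ 4) ≈ 0.6257.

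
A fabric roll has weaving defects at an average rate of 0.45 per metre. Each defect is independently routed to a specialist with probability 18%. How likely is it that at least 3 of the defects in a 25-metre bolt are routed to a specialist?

0.3301

Thinning: the defects that are routed to a specialist themselves form a Poisson process with rate 0.18 × 0.45 = 0.081 per metre.
Over the interval, μ = 0.081 × 25 = 2.025 (a 25-metre bolt = 25 metres).
P(N ≥ 3) = 1 − P(N ≤ 2) ≈ 0.3301.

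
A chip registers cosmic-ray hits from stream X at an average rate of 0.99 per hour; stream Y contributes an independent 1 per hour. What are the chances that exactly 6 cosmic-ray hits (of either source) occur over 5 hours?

0.0643

Independent Poisson processes superpose: combined rate λ = 0.99 + 1 = 1.99 per hour.
Over the interval, μ = 1.99 × 5 = 9.95 (5 hours).
P(N = 6) = e^(−9.95) · 9.95^6/6! ≈ 0.0643.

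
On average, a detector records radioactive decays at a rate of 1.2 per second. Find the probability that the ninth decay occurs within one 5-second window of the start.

Over the interval, μ = 1.2 × 5 = 6 (a 5-second window = 5 seconds).
The ninth arrival falls in the interval iff at least 9 events occur there: P(S_9 ≤ t) = P(N ≥ 9) = 1 − P(N ≤ 8) ≈ 0.1528.

0.1528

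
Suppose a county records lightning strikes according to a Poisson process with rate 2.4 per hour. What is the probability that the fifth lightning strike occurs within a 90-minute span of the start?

0.2936

Over the interval, μ = 2.4 × 1.5 = 3.6 (a 90-minute span = 1.5 hours).
The fifth arrival falls in the interval iff at least 5 events occur there: P(S_5 ≤ t) = P(N ≥ 5) = 1 − P(N ≤ 4) ≈ 0.2936.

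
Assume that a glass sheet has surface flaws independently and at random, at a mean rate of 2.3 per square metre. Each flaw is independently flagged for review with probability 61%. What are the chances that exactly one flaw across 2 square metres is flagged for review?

Thinning: the flaws that are flagged for review themselves form a Poisson process with rate 0.61 × 2.3 = 1.403 per square metre.
Over the interval, μ = 1.403 × 2 = 2.806 (2 square metres).
P(N = 1) = e^(−2.806) · 2.806^1/1! ≈ 0.1696.

0.1696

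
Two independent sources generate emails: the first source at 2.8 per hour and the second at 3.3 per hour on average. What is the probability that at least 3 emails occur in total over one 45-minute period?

Independent Poisson processes superpose: combined rate λ = 2.8 + 3.3 = 6.1 per hour.
Over the interval, μ = 6.1 × 0.75 = 4.575 (a 45-minute period = 0.75 hours).
P(N ≥ 3) = 1 − P(N ≤ 2) ≈ 0.8347.

0.8347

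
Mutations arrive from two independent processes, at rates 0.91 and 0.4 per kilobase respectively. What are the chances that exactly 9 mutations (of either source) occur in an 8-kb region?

Independent Poisson processes superpose: combined rate λ = 0.91 + 0.4 = 1.31 per kilobase.
Over the interval, μ = 1.31 × 8 = 10.48 (an 8-kb region = 8 kilobases).
P(N = 9) = e^(−10.48) · 10.48^9/9! ≈ 0.1181.

0.1181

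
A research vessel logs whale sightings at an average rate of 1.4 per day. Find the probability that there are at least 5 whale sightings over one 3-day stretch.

Over the interval, μ = 1.4 × 3 = 4.2 (a 3-day stretch = 3 days).
P(N ≥ 5) = 1 − P(N ≤ 4) = 1 − Σ_{j=0}^{4} e^(−μ) μ^j/j! ≈ 0.4102.

0.4102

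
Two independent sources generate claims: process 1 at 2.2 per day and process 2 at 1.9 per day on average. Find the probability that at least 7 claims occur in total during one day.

0.1214

Independent Poisson processes superpose: combined rate λ = 2.2 + 1.9 = 4.1 per day.
So μ = 4.1.
P(N ≥ 7) = 1 − P(N ≤ 6) ≈ 0.1214.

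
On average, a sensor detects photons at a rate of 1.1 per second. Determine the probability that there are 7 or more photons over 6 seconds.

0.4892

Over the interval, μ = 1.1 × 6 = 6.6 (6 seconds).
P(N ≥ 7) = 1 − P(N ≤ 6) = 1 − Σ_{j=0}^{6} e^(−μ) μ^j/j! ≈ 0.4892.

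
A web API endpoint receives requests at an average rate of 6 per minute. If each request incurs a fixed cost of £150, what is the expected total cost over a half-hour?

£27000

E[N] = 6 × 30 = 180 (a half-hour = 30 minutes); E[cost] = 180 × £150 = £27000.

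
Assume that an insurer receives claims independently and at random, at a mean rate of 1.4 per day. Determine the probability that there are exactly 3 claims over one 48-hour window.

0.2225

Over the interval, μ = 1.4 × 2 = 2.8 (a 48-hour window = 2 days).
P(N = 3) = e^(−μ) μ^3/3! = e^(−2.8) · 2.8^3/6 ≈ 0.2225.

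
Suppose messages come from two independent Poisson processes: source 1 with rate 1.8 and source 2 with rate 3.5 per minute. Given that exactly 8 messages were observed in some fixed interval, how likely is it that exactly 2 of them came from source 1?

Given the total, each event is independently from source 1 with probability p = λ_1/(λ_1+λ_2) = 1.8/5.3 ≈ 0.3396.
So K ~ Binomial(8, 1.8/5.3): P(K = 2) = C(8,2) · (1.8/5.3)^2 · (3.5/5.3)^6 ≈ 0.2679.

0.2679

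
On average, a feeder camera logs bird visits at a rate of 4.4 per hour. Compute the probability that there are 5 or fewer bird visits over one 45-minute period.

0.8829

Over the interval, μ = 4.4 × 0.75 = 3.3 (a 45-minute period = 0.75 hours).
P(N ≤ 5) = Σ_{j=0}^{5} e^(−μ) μ^j/j! ≈ 0.8829.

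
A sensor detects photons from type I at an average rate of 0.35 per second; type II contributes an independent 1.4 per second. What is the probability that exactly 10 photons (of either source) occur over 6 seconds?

0.1236

Independent Poisson processes superpose: combined rate λ = 0.35 + 1.4 = 1.75 per second.
Over the interval, μ = 1.75 × 6 = 10.5 (6 seconds).
P(N = 10) = e^(−10.5) · 10.5^10/10! ≈ 0.1236.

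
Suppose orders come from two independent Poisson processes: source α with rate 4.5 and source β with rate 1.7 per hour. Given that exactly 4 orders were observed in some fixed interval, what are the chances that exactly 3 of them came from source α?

Given the total, each event is independently from source α with probability p = λ_α/(λ_α+λ_β) = 4.5/6.2 ≈ 0.7258.
So K ~ Binomial(4, 4.5/6.2): P(K = 3) = C(4,3) · (4.5/6.2)^3 · (1.7/6.2)^1 ≈ 0.4194.

0.4194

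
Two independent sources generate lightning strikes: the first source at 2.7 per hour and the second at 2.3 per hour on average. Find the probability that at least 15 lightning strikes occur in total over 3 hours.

0.5343

Independent Poisson processes superpose: combined rate λ = 2.7 + 2.3 = 5 per hour.
Over the interval, μ = 5 × 3 = 15 (3 hours).
P(N ≥ 15) = 1 − P(N ≤ 14) ≈ 0.5343.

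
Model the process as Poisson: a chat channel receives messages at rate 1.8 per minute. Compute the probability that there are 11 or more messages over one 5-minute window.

0.2940

Over the interval, μ = 1.8 × 5 = 9 (a 5-minute window = 5 minutes).
P(N ≥ 11) = 1 − P(N ≤ 10) = 1 − Σ_{j=0}^{10} e^(−μ) μ^j/j! ≈ 0.2940.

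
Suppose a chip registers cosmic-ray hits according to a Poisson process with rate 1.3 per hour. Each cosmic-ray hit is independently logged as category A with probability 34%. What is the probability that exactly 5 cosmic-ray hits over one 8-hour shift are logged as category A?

Thinning: the cosmic-ray hits that are logged as category A themselves form a Poisson process with rate 0.34 × 1.3 = 0.442 per hour.
Over the interval, μ = 0.442 × 8 = 3.536 (an 8-hour shift = 8 hours).
P(N = 5) = e^(−3.536) · 3.536^5/5! ≈ 0.1342.

0.1342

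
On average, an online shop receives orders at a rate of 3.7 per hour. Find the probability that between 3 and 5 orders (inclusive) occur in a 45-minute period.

0.4616

Over the interval, μ = 3.7 × 0.75 = 2.775 (a 45-minute period = 0.75 hours).
P(3 ≤ N ≤ 5) = Σ_{j=3}^{5} e^(−2.775) · 2.775^j/j! ≈ 0.4616.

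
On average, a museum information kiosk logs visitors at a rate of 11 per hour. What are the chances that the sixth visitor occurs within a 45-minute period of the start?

0.8306

Over the interval, μ = 11 × 0.75 = 8.25 (a 45-minute period = 0.75 hours).
The sixth arrival falls in the interval iff at least 6 events occur there: P(S_6 ≤ t) = P(N ≥ 6) = 1 − P(N ≤ 5) ≈ 0.8306.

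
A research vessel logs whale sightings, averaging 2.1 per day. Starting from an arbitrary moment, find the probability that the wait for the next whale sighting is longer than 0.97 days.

0.1304

The wait for the next event is exponential with rate λ = 2.1 per day.
P(T > 0.97) = e^(−λt) = e^(−2.1 × 0.97) = e^(−2.037) ≈ 0.1304.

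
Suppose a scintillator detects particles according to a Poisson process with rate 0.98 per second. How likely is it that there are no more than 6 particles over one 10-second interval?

Over the interval, μ = 0.98 × 10 = 9.8 (a 10-second interval = 10 seconds).
P(N ≤ 6) = Σ_{j=0}^{6} e^(−μ) μ^j/j! ≈ 0.1433.

0.1433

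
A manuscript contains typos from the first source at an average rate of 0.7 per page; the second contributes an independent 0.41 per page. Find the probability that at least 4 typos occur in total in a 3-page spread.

0.4263

Independent Poisson processes superpose: combined rate λ = 0.7 + 0.41 = 1.11 per page.
Over the interval, μ = 1.11 × 3 = 3.33 (a 3-page spread = 3 pages).
P(N ≥ 4) = 1 − P(N ≤ 3) ≈ 0.4263.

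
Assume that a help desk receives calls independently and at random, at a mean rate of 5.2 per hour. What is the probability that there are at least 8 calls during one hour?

With mean μ = 5.2 per hour,
P(N ≥ 8) = 1 − P(N ≤ 7) = 1 − Σ_{j=0}^{7} e^(−μ) μ^j/j! ≈ 0.1551.

0.1551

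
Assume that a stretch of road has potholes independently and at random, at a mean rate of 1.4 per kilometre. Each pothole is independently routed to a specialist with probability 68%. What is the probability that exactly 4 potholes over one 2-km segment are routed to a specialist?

Thinning: the potholes that are routed to a specialist themselves form a Poisson process with rate 0.68 × 1.4 = 0.952 per kilometre.
Over the interval, μ = 0.952 × 2 = 1.904 (a 2-km segment = 2 kilometres).
P(N = 4) = e^(−1.904) · 1.904^4/4! ≈ 0.0816.

0.0816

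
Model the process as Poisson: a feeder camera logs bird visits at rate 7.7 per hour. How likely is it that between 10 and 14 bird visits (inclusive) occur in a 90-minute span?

0.5272

Over the interval, μ = 7.7 × 1.5 = 11.55 (a 90-minute span = 1.5 hours).
P(10 ≤ N ≤ 14) = Σ_{j=10}^{14} e^(−11.55) · 11.55^j/j! ≈ 0.5272.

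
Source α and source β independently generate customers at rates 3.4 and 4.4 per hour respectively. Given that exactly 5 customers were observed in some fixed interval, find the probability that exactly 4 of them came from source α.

0.1018

Given the total, each event is independently from source α with probability p = λ_α/(λ_α+λ_β) = 3.4/7.8 ≈ 0.4359.
So K ~ Binomial(5, 3.4/7.8): P(K = 4) = C(5,4) · (3.4/7.8)^4 · (4.4/7.8)^1 ≈ 0.1018.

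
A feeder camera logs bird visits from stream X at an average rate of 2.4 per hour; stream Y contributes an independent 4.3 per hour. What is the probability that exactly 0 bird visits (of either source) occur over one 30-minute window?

Independent Poisson processes superpose: combined rate λ = 2.4 + 4.3 = 6.7 per hour.
Over the interval, μ = 6.7 × 0.5 = 3.35 (a 30-minute window = 0.5 hours).
P(N = 0) = e^(−3.35) · 3.35^0/0! ≈ 0.0351.

0.0351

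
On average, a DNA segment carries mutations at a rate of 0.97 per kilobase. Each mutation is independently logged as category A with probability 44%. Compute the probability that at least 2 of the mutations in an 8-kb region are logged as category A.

0.8548

Thinning: the mutations that are logged as category A themselves form a Poisson process with rate 0.44 × 0.97 = 0.4268 per kilobase.
Over the interval, μ = 0.4268 × 8 = 3.4144 (an 8-kb region = 8 kilobases).
P(N ≥ 2) = 1 − P(N ≤ 1) ≈ 0.8548.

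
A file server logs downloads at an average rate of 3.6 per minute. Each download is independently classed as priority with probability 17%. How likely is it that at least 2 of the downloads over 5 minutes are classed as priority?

Thinning: the downloads that are classed as priority themselves form a Poisson process with rate 0.17 × 3.6 = 0.612 per minute.
Over the interval, μ = 0.612 × 5 = 3.06 (5 minutes).
P(N ≥ 2) = 1 − P(N ≤ 1) ≈ 0.8096.

0.8096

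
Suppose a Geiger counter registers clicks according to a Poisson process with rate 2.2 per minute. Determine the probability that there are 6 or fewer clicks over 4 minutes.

Over the interval, μ = 2.2 × 4 = 8.8 (4 minutes).
P(N ≤ 6) = Σ_{j=0}^{6} e^(−μ) μ^j/j! ≈ 0.2256.

0.2256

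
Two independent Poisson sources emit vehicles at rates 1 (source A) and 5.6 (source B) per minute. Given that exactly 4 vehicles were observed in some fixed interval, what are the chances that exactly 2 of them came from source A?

0.0992

Given the total, each event is independently from source A with probability p = λ_A/(λ_A+λ_B) = 1/6.6 ≈ 0.1515.
So K ~ Binomial(4, 1/6.6): P(K = 2) = C(4,2) · (1/6.6)^2 · (5.6/6.6)^2 ≈ 0.0992.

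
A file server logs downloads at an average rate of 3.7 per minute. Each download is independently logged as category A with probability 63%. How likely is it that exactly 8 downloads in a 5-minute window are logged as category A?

Thinning: the downloads that are logged as category A themselves form a Poisson process with rate 0.63 × 3.7 = 2.331 per minute.
Over the interval, μ = 2.331 × 5 = 11.655 (a 5-minute window = 5 minutes).
P(N = 8) = e^(−11.655) · 11.655^8/8! ≈ 0.0733.

0.0733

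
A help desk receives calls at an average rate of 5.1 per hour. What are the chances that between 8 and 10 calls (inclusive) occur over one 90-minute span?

0.3463

Over the interval, μ = 5.1 × 1.5 = 7.65 (a 90-minute span = 1.5 hours).
P(8 ≤ N ≤ 10) = Σ_{j=8}^{10} e^(−7.65) · 7.65^j/j! ≈ 0.3463.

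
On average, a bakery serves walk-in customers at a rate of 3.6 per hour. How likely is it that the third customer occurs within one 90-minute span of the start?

0.9052

Over the interval, μ = 3.6 × 1.5 = 5.4 (a 90-minute span = 1.5 hours).
The third arrival falls in the interval iff at least 3 events occur there: P(S_3 ≤ t) = P(N ≥ 3) = 1 − P(N ≤ 2) ≈ 0.9052.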